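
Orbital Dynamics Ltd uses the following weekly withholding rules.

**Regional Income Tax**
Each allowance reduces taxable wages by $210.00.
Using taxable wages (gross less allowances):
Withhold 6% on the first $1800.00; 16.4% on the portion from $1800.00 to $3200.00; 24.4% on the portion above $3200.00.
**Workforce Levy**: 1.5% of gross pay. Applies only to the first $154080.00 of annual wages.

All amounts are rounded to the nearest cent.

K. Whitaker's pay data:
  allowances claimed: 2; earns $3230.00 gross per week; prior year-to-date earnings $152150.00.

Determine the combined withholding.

$302.59

Regional Income Tax: taxable = $3230.00 − 2×$210.00 = $2810.00
  $108.00 + 16.4% × ($2810.00 − $1800.00) = $108.00 + 16.4% × $1010.00 = $273.64
Workforce Levy: cap $154080.00 − YTD $152150.00 = $1930.00 subject; 1.5% × $1930.00 = $28.95
Total: $273.64 + $28.95 = $302.59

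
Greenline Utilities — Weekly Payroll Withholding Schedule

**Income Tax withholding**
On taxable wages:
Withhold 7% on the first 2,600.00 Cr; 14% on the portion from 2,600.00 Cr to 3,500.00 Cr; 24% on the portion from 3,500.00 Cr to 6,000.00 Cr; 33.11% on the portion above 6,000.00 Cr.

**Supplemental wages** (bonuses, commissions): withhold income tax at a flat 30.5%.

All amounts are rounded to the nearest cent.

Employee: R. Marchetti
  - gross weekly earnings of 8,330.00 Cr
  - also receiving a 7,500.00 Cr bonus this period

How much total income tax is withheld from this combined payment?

Income Tax: taxable = 8,330.00 Cr
  908.00 Cr + 33.11% × (8,330.00 Cr − 6,000.00 Cr) = 908.00 Cr + 33.11% × 2,330.00 Cr = 1,679.46 Cr
Supplemental (30.5% flat on bonus): 30.5% × 7,500.00 Cr = 2,287.50 Cr
Total income tax: 1,679.46 Cr + 2,287.50 Cr = 3,966.96 Cr

3,966.96 Cr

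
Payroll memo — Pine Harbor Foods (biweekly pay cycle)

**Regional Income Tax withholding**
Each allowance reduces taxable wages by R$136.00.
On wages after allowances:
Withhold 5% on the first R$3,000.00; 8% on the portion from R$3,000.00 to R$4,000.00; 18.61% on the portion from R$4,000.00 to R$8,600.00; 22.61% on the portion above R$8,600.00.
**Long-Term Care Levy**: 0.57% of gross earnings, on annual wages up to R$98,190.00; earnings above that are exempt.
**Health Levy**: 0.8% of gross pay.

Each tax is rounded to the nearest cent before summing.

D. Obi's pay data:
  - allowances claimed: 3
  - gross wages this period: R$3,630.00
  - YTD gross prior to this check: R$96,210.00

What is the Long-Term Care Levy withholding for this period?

Long-Term Care Levy: cap R$98,190.00 − YTD R$96,210.00 = R$1,980.00 subject; 0.57% × R$1,980.00 = R$11.29

R$11.29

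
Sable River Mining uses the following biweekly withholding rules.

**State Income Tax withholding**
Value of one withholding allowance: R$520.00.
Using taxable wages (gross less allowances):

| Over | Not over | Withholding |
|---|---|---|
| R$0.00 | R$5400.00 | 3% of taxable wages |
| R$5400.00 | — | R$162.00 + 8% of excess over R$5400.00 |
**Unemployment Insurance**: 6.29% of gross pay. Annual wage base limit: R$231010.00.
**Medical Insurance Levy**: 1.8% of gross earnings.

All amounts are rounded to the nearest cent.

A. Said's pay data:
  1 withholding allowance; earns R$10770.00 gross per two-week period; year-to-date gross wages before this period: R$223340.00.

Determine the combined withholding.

R$1226.30

State Income Tax: taxable = R$10770.00 − 1×R$520.00 = R$10250.00
  R$162.00 + 8% × (R$10250.00 − R$5400.00) = R$162.00 + 8% × R$4850.00 = R$550.00
Unemployment Insurance: cap R$231010.00 − YTD R$223340.00 = R$7670.00 subject; 6.29% × R$7670.00 = R$482.44
Medical Insurance Levy: 1.8% × R$10770.00 = R$193.86
Total: R$550.00 + R$482.44 + R$193.86 = R$1226.30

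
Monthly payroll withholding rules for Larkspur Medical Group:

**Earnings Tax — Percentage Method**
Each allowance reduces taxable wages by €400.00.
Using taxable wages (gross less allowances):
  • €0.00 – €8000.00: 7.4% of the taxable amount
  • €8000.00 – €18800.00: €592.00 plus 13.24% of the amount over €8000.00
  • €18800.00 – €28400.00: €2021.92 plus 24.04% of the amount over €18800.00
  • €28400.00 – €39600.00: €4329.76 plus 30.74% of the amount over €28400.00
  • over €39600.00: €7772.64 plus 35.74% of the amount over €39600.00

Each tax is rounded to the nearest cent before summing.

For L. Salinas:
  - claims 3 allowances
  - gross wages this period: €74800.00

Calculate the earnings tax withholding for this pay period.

Earnings Tax: taxable = €74800.00 − 3×€400.00 = €73600.00
  €7772.64 + 35.74% × (€73600.00 − €39600.00) = €7772.64 + 35.74% × €34000.00 = €19924.24

€19924.24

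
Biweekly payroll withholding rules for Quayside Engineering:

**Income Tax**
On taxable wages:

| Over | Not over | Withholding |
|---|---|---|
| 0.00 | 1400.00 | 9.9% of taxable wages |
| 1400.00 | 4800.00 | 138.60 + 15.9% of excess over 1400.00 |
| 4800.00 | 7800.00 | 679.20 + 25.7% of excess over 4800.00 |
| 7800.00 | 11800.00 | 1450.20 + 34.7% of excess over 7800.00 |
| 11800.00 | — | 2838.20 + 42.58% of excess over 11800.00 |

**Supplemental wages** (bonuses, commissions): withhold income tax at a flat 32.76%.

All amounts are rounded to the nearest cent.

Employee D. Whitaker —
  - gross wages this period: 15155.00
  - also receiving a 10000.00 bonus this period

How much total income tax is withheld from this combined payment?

Income Tax: taxable = 15155.00
  2838.20 + 42.58% × (15155.00 − 11800.00) = 2838.20 + 42.58% × 3355.00 = 4266.76
Supplemental (32.76% flat on bonus): 32.76% × 10000.00 = 3276.00
Total income tax: 4266.76 + 3276.00 = 7542.76

7542.76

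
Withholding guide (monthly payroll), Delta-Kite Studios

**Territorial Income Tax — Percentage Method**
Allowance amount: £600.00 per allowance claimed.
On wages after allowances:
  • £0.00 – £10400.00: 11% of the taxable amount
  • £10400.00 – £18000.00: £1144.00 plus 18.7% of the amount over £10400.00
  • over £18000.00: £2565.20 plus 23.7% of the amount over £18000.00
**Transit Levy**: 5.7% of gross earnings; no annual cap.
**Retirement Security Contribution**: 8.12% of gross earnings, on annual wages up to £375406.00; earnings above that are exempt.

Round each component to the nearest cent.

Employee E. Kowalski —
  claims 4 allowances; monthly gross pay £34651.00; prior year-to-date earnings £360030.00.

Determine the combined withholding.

Territorial Income Tax: taxable = £34651.00 − 4×£600.00 = £32251.00
  £2565.20 + 23.7% × (£32251.00 − £18000.00) = £2565.20 + 23.7% × £14251.00 = £5942.69
Transit Levy: 5.7% × £34651.00 = £1975.11
Retirement Security Contribution: cap £375406.00 − YTD £360030.00 = £15376.00 subject; 8.12% × £15376.00 = £1248.53
Total: £5942.69 + £1975.11 + £1248.53 = £9166.33

£9166.33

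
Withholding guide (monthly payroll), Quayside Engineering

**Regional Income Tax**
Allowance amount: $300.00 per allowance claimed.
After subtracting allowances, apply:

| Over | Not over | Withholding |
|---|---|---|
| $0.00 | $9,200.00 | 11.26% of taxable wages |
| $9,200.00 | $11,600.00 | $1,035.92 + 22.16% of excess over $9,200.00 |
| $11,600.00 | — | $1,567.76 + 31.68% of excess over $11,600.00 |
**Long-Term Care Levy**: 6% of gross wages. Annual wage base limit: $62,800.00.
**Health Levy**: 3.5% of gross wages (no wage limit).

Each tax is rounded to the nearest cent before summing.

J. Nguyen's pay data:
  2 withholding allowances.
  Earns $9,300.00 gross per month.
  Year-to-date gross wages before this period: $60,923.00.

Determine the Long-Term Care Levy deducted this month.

Long-Term Care Levy: cap $62,800.00 − YTD $60,923.00 = $1,877.00 subject; 6% × $1,877.00 = $112.62

$112.62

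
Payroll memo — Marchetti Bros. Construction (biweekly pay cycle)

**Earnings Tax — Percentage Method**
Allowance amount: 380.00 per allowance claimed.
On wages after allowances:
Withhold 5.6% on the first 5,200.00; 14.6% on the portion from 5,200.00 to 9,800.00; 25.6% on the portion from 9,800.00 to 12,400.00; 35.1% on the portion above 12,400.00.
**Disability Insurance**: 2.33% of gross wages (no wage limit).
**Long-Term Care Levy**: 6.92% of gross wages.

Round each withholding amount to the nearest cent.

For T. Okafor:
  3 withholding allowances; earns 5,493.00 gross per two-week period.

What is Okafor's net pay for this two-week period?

4,741.12

Earnings Tax: taxable = 5,493.00 − 3×380.00 = 4,353.00
  5.6% × 4,353.00 = 243.77
Disability Insurance: 2.33% × 5,493.00 = 127.99
Long-Term Care Levy: 6.92% × 5,493.00 = 380.12
Total withheld: 243.77 + 127.99 + 380.12 = 751.88
Net pay: 5,493.00 − 751.88 = 4,741.12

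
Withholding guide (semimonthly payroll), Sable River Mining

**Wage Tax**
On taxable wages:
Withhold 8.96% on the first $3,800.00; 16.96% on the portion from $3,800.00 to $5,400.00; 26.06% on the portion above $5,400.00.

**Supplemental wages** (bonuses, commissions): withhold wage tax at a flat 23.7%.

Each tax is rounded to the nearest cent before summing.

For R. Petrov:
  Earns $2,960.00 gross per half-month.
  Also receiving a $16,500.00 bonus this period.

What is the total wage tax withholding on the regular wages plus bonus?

$4,175.72

Wage Tax: taxable = $2,960.00
  8.96% × $2,960.00 = $265.22
Supplemental (23.7% flat on bonus): 23.7% × $16,500.00 = $3,910.50
Total wage tax: $265.22 + $3,910.50 = $4,175.72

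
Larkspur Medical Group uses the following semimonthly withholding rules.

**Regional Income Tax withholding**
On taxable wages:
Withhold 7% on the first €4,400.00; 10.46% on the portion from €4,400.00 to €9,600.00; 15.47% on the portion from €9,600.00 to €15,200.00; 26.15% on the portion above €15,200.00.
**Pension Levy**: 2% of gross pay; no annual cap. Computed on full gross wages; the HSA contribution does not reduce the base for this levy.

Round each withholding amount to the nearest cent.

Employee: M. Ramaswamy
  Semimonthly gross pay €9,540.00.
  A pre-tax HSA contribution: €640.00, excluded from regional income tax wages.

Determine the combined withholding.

Regional Income Tax: taxable = €9,540.00 − €640.00 = €8,900.00
  €308.00 + 10.46% × (€8,900.00 − €4,400.00) = €308.00 + 10.46% × €4,500.00 = €778.70
Pension Levy: 2% × €9,540.00 = €190.80
Total: €778.70 + €190.80 = €969.50

€969.50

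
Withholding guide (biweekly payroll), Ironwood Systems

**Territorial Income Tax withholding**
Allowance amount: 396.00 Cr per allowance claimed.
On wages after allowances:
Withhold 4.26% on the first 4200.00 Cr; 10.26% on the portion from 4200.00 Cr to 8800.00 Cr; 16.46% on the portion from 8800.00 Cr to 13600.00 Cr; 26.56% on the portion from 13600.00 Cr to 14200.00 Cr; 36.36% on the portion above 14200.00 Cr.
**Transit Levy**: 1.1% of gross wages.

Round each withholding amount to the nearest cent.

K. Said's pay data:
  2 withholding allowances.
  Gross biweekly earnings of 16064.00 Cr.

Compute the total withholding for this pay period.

2166.80 Cr

Territorial Income Tax: taxable = 16064.00 Cr − 2×396.00 Cr = 15272.00 Cr
  1600.32 Cr + 36.36% × (15272.00 Cr − 14200.00 Cr) = 1600.32 Cr + 36.36% × 1072.00 Cr = 1990.10 Cr
Transit Levy: 1.1% × 16064.00 Cr = 176.70 Cr
Total: 1990.10 Cr + 176.70 Cr = 2166.80 Cr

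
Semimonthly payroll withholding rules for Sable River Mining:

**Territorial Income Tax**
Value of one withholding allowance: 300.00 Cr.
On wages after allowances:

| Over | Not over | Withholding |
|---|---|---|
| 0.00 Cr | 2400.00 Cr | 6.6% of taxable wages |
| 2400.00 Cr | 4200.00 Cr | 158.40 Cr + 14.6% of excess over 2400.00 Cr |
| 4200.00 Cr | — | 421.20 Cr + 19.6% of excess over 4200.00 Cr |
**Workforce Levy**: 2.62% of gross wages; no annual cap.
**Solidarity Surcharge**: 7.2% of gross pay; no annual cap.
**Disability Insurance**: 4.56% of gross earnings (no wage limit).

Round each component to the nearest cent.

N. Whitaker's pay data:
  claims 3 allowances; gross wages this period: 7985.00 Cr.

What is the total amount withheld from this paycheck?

2134.91 Cr

Territorial Income Tax: taxable = 7985.00 Cr − 3×300.00 Cr = 7085.00 Cr
  421.20 Cr + 19.6% × (7085.00 Cr − 4200.00 Cr) = 421.20 Cr + 19.6% × 2885.00 Cr = 986.66 Cr
Workforce Levy: 2.62% × 7985.00 Cr = 209.21 Cr
Solidarity Surcharge: 7.2% × 7985.00 Cr = 574.92 Cr
Disability Insurance: 4.56% × 7985.00 Cr = 364.12 Cr
Total: 986.66 Cr + 209.21 Cr + 574.92 Cr + 364.12 Cr = 2134.91 Cr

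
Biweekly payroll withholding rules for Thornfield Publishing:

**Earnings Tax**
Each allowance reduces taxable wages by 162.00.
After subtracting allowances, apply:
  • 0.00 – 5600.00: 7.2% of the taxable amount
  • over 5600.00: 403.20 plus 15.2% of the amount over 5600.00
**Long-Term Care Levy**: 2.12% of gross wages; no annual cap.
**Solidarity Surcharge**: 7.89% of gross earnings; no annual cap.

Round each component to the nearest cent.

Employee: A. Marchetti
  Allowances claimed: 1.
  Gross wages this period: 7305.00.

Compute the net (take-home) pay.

Earnings Tax: taxable = 7305.00 − 1×162.00 = 7143.00
  403.20 + 15.2% × (7143.00 − 5600.00) = 403.20 + 15.2% × 1543.00 = 637.74
Long-Term Care Levy: 2.12% × 7305.00 = 154.87
Solidarity Surcharge: 7.89% × 7305.00 = 576.36
Total withheld: 637.74 + 154.87 + 576.36 = 1368.97
Net pay: 7305.00 − 1368.97 = 5936.03

5936.03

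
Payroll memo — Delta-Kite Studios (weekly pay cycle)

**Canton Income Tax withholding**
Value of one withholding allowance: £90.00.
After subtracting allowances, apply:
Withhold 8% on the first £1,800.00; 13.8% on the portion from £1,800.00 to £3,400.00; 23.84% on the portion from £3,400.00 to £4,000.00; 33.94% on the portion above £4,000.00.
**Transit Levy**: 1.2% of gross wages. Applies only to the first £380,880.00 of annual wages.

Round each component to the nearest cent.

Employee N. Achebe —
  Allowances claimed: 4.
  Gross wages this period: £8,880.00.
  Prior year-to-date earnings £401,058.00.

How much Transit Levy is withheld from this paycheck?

£0.00

Transit Levy: YTD £401,058.00 ≥ cap £380,880.00 → £0.00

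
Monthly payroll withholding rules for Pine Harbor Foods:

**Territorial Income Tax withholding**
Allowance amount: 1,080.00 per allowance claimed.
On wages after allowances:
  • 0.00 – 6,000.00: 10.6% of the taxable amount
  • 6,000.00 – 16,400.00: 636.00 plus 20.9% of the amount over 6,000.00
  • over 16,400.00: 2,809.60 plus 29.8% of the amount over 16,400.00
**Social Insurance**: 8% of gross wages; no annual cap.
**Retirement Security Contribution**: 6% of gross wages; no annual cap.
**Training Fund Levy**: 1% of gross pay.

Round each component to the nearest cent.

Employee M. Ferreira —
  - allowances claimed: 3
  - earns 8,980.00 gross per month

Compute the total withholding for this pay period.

Territorial Income Tax: taxable = 8,980.00 − 3×1,080.00 = 5,740.00
  10.6% × 5,740.00 = 608.44
Social Insurance: 8% × 8,980.00 = 718.40
Retirement Security Contribution: 6% × 8,980.00 = 538.80
Training Fund Levy: 1% × 8,980.00 = 89.80
Total: 608.44 + 718.40 + 538.80 + 89.80 = 1,955.44

1,955.44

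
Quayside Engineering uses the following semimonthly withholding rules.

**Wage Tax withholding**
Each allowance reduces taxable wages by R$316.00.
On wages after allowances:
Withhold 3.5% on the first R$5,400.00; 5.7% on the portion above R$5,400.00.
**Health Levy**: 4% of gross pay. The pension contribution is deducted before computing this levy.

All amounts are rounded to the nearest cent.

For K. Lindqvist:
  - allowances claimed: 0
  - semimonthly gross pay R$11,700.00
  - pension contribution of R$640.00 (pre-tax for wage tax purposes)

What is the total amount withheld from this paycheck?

Wage Tax: taxable = R$11,700.00 − R$640.00 = R$11,060.00
  R$189.00 + 5.7% × (R$11,060.00 − R$5,400.00) = R$189.00 + 5.7% × R$5,660.00 = R$511.62
Health Levy: 4% × R$11,060.00 = R$442.40
Total: R$511.62 + R$442.40 = R$954.02

R$954.02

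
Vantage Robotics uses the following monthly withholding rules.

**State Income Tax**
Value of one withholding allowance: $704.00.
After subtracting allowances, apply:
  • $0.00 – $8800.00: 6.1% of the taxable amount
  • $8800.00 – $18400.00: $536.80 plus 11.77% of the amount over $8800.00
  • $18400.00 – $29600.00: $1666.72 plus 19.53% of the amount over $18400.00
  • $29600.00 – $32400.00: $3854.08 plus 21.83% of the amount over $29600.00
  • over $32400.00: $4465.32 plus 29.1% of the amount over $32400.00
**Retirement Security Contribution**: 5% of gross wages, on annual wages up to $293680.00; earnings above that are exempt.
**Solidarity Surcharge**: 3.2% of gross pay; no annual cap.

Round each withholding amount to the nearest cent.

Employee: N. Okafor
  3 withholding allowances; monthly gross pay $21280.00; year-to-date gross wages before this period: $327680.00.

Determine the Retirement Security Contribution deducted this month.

Retirement Security Contribution: YTD $327680.00 ≥ cap $293680.00 → $0.00

$0.00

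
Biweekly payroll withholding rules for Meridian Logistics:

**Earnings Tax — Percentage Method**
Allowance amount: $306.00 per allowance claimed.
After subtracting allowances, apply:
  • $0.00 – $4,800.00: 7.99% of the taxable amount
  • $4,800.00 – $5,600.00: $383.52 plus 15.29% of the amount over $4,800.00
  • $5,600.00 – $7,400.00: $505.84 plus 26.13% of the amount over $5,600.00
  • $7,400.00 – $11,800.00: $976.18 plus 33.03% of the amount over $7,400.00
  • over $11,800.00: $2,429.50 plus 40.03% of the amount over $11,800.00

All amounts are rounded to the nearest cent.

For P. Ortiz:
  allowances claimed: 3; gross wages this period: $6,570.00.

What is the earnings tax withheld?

$519.43

Earnings Tax: taxable = $6,570.00 − 3×$306.00 = $5,652.00
  $505.84 + 26.13% × ($5,652.00 − $5,600.00) = $505.84 + 26.13% × $52.00 = $519.43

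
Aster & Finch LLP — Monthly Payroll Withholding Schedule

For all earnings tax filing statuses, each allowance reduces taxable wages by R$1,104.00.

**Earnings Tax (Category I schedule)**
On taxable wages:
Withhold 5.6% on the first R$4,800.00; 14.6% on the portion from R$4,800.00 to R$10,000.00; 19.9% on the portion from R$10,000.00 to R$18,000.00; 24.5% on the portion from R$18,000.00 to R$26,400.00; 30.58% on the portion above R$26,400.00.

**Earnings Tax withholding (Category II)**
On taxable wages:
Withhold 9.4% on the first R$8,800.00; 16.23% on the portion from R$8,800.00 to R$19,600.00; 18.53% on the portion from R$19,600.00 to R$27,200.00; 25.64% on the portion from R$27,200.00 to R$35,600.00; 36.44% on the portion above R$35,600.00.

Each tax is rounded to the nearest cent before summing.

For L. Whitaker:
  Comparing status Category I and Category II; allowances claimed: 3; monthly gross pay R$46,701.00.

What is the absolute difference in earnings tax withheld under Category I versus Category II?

Earnings Tax (Category I): taxable = R$46,701.00 − 3×R$1,104.00 = R$43,389.00
  R$4,678.00 + 30.58% × (R$43,389.00 − R$26,400.00) = R$4,678.00 + 30.58% × R$16,989.00 = R$9,873.24
Earnings Tax (Category II): taxable = R$46,701.00 − 3×R$1,104.00 = R$43,389.00
  R$6,142.08 + 36.44% × (R$43,389.00 − R$35,600.00) = R$6,142.08 + 36.44% × R$7,789.00 = R$8,980.39
Difference: |R$9,873.24 − R$8,980.39| = R$892.85 (higher under Category I)

R$892.85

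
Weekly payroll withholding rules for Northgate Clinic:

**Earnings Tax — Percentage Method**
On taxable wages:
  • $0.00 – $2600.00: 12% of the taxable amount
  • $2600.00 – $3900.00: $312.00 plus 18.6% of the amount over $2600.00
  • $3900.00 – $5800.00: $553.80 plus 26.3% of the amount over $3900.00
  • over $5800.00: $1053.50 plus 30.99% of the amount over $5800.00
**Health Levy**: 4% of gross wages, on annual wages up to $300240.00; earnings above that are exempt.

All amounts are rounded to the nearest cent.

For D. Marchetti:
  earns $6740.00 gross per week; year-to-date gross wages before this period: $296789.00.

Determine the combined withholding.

$1482.85

Earnings Tax: taxable = $6740.00
  $1053.50 + 30.99% × ($6740.00 − $5800.00) = $1053.50 + 30.99% × $940.00 = $1344.81
Health Levy: cap $300240.00 − YTD $296789.00 = $3451.00 subject; 4% × $3451.00 = $138.04
Total: $1344.81 + $138.04 = $1482.85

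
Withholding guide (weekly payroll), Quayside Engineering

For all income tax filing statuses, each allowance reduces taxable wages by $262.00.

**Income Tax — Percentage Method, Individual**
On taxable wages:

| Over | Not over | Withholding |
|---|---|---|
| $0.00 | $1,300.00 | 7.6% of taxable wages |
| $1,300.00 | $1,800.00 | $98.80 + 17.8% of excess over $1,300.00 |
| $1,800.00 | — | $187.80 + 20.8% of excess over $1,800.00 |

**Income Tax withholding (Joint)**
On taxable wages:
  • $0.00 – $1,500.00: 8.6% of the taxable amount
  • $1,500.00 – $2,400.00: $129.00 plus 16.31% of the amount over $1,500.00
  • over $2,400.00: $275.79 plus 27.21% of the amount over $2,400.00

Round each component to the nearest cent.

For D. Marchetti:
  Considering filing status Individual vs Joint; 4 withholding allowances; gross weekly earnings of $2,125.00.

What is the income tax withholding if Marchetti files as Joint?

Income Tax (Joint): taxable = $2,125.00 − 4×$262.00 = $1,077.00
  8.6% × $1,077.00 = $92.62

$92.62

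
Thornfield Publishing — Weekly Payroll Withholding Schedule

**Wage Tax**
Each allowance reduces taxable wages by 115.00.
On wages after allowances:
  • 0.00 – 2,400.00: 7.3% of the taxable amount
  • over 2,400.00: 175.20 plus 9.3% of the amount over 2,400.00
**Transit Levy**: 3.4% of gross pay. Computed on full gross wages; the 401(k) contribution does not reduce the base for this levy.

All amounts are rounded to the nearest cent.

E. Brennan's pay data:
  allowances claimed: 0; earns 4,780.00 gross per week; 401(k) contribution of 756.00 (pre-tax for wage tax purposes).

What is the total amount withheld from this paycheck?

488.75

Wage Tax: taxable = 4,780.00 − 756.00 = 4,024.00
  175.20 + 9.3% × (4,024.00 − 2,400.00) = 175.20 + 9.3% × 1,624.00 = 326.23
Transit Levy: 3.4% × 4,780.00 = 162.52
Total: 326.23 + 162.52 = 488.75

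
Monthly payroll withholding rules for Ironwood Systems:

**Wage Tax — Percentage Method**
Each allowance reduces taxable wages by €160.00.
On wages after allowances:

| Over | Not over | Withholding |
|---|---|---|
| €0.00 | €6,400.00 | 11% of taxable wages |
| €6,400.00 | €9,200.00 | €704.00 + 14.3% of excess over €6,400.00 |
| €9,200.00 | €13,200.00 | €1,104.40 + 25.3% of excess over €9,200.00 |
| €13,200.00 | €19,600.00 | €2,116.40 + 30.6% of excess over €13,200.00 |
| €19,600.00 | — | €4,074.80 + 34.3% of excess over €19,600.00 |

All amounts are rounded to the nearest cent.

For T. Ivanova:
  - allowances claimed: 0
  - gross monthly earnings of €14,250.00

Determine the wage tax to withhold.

Wage Tax: taxable = €14,250.00
  €2,116.40 + 30.6% × (€14,250.00 − €13,200.00) = €2,116.40 + 30.6% × €1,050.00 = €2,437.70

€2,437.70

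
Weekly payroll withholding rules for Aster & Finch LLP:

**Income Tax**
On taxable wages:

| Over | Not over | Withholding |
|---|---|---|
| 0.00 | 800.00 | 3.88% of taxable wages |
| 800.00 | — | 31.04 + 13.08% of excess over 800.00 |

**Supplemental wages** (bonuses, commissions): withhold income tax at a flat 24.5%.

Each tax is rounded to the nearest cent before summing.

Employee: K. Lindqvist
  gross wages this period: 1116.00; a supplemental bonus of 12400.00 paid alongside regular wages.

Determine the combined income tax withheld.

3110.37

Income Tax: taxable = 1116.00
  31.04 + 13.08% × (1116.00 − 800.00) = 31.04 + 13.08% × 316.00 = 72.37
Supplemental (24.5% flat on bonus): 24.5% × 12400.00 = 3038.00
Total income tax: 72.37 + 3038.00 = 3110.37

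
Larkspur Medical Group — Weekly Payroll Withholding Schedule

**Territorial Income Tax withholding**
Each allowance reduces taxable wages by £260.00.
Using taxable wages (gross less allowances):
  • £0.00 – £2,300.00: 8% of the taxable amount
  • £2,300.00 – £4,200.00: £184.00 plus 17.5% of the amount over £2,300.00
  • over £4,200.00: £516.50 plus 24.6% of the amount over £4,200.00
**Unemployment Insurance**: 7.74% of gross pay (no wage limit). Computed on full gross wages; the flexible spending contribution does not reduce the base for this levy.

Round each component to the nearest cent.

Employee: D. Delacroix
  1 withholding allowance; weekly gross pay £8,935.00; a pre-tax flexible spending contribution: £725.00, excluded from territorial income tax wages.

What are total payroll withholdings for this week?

£2,130.57

Territorial Income Tax: taxable = £8,935.00 − £725.00 − 1×£260.00 = £7,950.00
  £516.50 + 24.6% × (£7,950.00 − £4,200.00) = £516.50 + 24.6% × £3,750.00 = £1,439.00
Unemployment Insurance: 7.74% × £8,935.00 = £691.57
Total: £1,439.00 + £691.57 = £2,130.57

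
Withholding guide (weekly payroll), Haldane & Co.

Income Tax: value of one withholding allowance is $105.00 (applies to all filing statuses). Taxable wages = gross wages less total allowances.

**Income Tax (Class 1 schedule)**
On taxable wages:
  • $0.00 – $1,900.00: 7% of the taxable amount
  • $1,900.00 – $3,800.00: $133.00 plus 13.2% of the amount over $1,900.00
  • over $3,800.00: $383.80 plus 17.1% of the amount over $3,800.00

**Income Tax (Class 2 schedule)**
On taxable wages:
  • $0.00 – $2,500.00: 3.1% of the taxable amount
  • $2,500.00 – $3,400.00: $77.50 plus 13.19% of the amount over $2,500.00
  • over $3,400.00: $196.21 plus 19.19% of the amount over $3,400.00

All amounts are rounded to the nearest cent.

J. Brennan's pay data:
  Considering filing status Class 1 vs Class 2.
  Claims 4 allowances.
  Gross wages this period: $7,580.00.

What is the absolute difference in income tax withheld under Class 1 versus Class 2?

Income Tax (Class 1): taxable = $7,580.00 − 4×$105.00 = $7,160.00
  $383.80 + 17.1% × ($7,160.00 − $3,800.00) = $383.80 + 17.1% × $3,360.00 = $958.36
Income Tax (Class 2): taxable = $7,580.00 − 4×$105.00 = $7,160.00
  $196.21 + 19.19% × ($7,160.00 − $3,400.00) = $196.21 + 19.19% × $3,760.00 = $917.75
Difference: |$958.36 − $917.75| = $40.61 (higher under Class 1)

$40.61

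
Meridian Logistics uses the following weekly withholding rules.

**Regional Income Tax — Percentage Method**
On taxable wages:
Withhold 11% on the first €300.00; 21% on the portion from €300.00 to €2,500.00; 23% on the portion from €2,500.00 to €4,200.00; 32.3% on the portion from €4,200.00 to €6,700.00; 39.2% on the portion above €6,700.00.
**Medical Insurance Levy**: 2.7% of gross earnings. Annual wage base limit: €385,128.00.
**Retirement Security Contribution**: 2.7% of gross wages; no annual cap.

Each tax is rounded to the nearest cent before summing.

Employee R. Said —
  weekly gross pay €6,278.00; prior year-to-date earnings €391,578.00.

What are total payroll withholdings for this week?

€1,726.70

Regional Income Tax: taxable = €6,278.00
  €886.00 + 32.3% × (€6,278.00 − €4,200.00) = €886.00 + 32.3% × €2,078.00 = €1,557.19
Medical Insurance Levy: YTD €391,578.00 ≥ cap €385,128.00 → €0.00
Retirement Security Contribution: 2.7% × €6,278.00 = €169.51
Total: €1,557.19 + €0.00 + €169.51 = €1,726.70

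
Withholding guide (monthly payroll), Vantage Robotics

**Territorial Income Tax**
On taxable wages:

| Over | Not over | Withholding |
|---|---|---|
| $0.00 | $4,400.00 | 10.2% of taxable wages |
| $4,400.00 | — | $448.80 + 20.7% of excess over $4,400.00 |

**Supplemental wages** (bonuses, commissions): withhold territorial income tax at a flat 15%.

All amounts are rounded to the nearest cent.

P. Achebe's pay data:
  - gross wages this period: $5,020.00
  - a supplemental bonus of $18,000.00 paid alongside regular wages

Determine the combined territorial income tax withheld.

Territorial Income Tax: taxable = $5,020.00
  $448.80 + 20.7% × ($5,020.00 − $4,400.00) = $448.80 + 20.7% × $620.00 = $577.14
Supplemental (15% flat on bonus): 15% × $18,000.00 = $2,700.00
Total territorial income tax: $577.14 + $2,700.00 = $3,277.14

$3,277.14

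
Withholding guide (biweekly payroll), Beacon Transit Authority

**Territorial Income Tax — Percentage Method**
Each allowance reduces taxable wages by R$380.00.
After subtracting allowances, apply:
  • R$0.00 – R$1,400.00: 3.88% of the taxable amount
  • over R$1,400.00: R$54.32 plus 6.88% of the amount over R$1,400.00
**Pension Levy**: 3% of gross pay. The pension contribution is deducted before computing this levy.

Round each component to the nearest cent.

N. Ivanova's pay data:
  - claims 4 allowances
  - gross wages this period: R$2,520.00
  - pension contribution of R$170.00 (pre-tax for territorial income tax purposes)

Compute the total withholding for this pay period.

R$102.70

Territorial Income Tax: taxable = R$2,520.00 − R$170.00 − 4×R$380.00 = R$830.00
  3.88% × R$830.00 = R$32.20
Pension Levy: 3% × R$2,350.00 = R$70.50
Total: R$32.20 + R$70.50 = R$102.70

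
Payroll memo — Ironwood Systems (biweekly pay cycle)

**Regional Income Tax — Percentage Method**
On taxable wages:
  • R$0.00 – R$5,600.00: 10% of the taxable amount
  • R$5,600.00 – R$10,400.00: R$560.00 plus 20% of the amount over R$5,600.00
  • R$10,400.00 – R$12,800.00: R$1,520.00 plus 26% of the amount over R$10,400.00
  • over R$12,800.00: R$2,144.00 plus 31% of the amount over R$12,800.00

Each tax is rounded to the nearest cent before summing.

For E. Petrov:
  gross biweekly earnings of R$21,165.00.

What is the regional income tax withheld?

Regional Income Tax: taxable = R$21,165.00
  R$2,144.00 + 31% × (R$21,165.00 − R$12,800.00) = R$2,144.00 + 31% × R$8,365.00 = R$4,737.15

R$4,737.15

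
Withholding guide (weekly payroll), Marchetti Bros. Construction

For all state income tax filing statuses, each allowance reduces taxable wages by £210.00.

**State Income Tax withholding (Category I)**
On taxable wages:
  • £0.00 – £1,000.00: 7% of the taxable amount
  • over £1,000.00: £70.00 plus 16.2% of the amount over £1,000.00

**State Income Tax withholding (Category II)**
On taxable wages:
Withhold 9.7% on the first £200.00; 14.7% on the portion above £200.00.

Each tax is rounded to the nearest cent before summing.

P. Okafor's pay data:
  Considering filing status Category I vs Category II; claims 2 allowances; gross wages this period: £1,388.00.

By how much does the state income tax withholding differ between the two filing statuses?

State Income Tax (Category I): taxable = £1,388.00 − 2×£210.00 = £968.00
  7% × £968.00 = £67.76
State Income Tax (Category II): taxable = £1,388.00 − 2×£210.00 = £968.00
  £19.40 + 14.7% × (£968.00 − £200.00) = £19.40 + 14.7% × £768.00 = £132.30
Difference: |£67.76 − £132.30| = £64.54 (higher under Category II)

£64.54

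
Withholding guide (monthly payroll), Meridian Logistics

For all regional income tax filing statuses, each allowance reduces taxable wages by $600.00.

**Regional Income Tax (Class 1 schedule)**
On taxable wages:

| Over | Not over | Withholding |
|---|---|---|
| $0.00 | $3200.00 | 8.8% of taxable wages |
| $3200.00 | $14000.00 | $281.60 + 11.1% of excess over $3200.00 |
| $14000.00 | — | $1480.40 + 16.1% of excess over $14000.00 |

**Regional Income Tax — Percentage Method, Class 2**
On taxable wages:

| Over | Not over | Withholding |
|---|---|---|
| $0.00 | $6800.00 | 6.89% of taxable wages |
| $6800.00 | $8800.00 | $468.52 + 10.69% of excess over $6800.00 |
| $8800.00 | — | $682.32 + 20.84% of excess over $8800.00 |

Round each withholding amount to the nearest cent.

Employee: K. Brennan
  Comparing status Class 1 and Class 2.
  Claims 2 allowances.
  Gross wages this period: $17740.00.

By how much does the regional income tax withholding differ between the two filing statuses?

Regional Income Tax (Class 1): taxable = $17740.00 − 2×$600.00 = $16540.00
  $1480.40 + 16.1% × ($16540.00 − $14000.00) = $1480.40 + 16.1% × $2540.00 = $1889.34
Regional Income Tax (Class 2): taxable = $17740.00 − 2×$600.00 = $16540.00
  $682.32 + 20.84% × ($16540.00 − $8800.00) = $682.32 + 20.84% × $7740.00 = $2295.34
Difference: |$1889.34 − $2295.34| = $406.00 (higher under Class 2)

$406.00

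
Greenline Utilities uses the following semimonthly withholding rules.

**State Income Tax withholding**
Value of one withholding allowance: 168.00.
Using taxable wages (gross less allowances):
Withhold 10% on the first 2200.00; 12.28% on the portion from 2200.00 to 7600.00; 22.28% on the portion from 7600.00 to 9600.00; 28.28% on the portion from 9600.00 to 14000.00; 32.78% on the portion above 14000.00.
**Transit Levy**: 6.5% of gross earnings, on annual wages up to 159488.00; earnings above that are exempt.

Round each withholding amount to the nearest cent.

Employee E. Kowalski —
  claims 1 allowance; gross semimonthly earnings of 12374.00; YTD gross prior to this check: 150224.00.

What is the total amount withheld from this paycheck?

State Income Tax: taxable = 12374.00 − 1×168.00 = 12206.00
  1328.72 + 28.28% × (12206.00 − 9600.00) = 1328.72 + 28.28% × 2606.00 = 2065.70
Transit Levy: cap 159488.00 − YTD 150224.00 = 9264.00 subject; 6.5% × 9264.00 = 602.16
Total: 2065.70 + 602.16 = 2667.86

2667.86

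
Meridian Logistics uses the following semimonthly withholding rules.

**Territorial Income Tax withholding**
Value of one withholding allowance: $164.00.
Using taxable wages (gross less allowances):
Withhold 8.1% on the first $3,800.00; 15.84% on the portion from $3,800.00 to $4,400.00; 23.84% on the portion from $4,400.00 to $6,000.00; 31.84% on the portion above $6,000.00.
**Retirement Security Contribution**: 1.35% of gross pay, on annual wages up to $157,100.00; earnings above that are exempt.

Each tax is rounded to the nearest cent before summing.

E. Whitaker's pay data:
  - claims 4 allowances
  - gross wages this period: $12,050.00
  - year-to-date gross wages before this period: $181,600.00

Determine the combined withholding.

$2,501.73

Territorial Income Tax: taxable = $12,050.00 − 4×$164.00 = $11,394.00
  $784.28 + 31.84% × ($11,394.00 − $6,000.00) = $784.28 + 31.84% × $5,394.00 = $2,501.73
Retirement Security Contribution: YTD $181,600.00 ≥ cap $157,100.00 → $0.00
Total: $2,501.73 + $0.00 = $2,501.73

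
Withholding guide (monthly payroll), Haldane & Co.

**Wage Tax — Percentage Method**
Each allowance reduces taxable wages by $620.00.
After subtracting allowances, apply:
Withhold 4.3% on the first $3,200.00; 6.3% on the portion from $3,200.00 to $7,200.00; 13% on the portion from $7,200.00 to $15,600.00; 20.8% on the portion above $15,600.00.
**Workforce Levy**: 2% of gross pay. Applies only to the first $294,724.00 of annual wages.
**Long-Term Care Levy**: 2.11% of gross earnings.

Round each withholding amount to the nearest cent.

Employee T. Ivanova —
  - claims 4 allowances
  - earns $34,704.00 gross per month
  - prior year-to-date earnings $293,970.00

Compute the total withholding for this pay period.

Wage Tax: taxable = $34,704.00 − 4×$620.00 = $32,224.00
  $1,481.60 + 20.8% × ($32,224.00 − $15,600.00) = $1,481.60 + 20.8% × $16,624.00 = $4,939.39
Workforce Levy: cap $294,724.00 − YTD $293,970.00 = $754.00 subject; 2% × $754.00 = $15.08
Long-Term Care Levy: 2.11% × $34,704.00 = $732.25
Total: $4,939.39 + $15.08 + $732.25 = $5,686.72

$5,686.72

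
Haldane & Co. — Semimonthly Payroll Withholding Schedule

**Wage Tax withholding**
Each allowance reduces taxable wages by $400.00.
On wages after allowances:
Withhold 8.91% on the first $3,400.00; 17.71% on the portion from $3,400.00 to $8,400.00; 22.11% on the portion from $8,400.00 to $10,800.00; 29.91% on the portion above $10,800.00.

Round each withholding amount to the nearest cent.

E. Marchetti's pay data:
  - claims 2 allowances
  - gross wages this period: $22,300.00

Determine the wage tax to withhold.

$4,919.45

Wage Tax: taxable = $22,300.00 − 2×$400.00 = $21,500.00
  $1,719.08 + 29.91% × ($21,500.00 − $10,800.00) = $1,719.08 + 29.91% × $10,700.00 = $4,919.45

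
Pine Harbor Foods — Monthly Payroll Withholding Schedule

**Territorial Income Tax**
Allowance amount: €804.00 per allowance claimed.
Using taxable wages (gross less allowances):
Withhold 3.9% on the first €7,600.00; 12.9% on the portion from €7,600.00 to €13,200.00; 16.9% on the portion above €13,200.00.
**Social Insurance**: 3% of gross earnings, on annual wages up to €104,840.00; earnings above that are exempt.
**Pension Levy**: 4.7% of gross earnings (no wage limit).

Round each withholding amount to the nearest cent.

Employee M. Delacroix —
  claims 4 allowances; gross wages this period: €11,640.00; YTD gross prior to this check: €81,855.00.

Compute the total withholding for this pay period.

Territorial Income Tax: taxable = €11,640.00 − 4×€804.00 = €8,424.00
  €296.40 + 12.9% × (€8,424.00 − €7,600.00) = €296.40 + 12.9% × €824.00 = €402.70
Social Insurance: 3% × €11,640.00 = €349.20
Pension Levy: 4.7% × €11,640.00 = €547.08
Total: €402.70 + €349.20 + €547.08 = €1,298.98

€1,298.98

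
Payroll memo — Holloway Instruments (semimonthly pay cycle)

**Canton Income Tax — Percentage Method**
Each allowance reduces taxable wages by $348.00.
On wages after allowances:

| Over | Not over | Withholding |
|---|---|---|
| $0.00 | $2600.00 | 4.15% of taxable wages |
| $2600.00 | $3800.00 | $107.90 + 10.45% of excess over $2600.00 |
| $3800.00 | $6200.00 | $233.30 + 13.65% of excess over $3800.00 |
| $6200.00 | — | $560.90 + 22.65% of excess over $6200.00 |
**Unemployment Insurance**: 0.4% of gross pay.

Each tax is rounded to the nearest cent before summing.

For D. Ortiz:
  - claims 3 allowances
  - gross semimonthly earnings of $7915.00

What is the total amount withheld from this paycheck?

$744.54

Canton Income Tax: taxable = $7915.00 − 3×$348.00 = $6871.00
  $560.90 + 22.65% × ($6871.00 − $6200.00) = $560.90 + 22.65% × $671.00 = $712.88
Unemployment Insurance: 0.4% × $7915.00 = $31.66
Total: $712.88 + $31.66 = $744.54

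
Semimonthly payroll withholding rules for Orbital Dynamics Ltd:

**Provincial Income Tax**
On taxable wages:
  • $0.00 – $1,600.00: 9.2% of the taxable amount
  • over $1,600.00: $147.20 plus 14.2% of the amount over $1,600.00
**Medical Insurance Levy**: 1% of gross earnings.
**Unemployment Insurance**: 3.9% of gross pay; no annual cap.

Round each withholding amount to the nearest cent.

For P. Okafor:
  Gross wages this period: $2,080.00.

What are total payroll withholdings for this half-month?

$317.28

Provincial Income Tax: taxable = $2,080.00
  $147.20 + 14.2% × ($2,080.00 − $1,600.00) = $147.20 + 14.2% × $480.00 = $215.36
Medical Insurance Levy: 1% × $2,080.00 = $20.80
Unemployment Insurance: 3.9% × $2,080.00 = $81.12
Total: $215.36 + $20.80 + $81.12 = $317.28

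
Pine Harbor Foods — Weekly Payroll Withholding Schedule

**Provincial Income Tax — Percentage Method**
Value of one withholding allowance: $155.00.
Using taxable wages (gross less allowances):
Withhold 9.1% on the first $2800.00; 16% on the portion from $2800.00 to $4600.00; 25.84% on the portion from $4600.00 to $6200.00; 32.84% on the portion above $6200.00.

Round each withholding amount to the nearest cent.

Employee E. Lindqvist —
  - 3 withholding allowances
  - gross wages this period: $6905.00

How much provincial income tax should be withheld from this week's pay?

Provincial Income Tax: taxable = $6905.00 − 3×$155.00 = $6440.00
  $956.24 + 32.84% × ($6440.00 − $6200.00) = $956.24 + 32.84% × $240.00 = $1035.06

$1035.06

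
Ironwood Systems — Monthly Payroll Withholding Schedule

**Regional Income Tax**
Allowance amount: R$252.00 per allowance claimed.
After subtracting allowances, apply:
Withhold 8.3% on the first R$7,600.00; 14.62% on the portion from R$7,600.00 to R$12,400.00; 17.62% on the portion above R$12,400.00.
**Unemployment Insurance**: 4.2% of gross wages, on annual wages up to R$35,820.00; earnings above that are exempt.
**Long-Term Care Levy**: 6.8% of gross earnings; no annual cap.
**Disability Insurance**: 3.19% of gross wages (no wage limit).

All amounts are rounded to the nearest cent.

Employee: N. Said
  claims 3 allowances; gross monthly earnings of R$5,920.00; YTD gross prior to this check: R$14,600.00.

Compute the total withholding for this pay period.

Regional Income Tax: taxable = R$5,920.00 − 3×R$252.00 = R$5,164.00
  8.3% × R$5,164.00 = R$428.61
Unemployment Insurance: 4.2% × R$5,920.00 = R$248.64
Long-Term Care Levy: 6.8% × R$5,920.00 = R$402.56
Disability Insurance: 3.19% × R$5,920.00 = R$188.85
Total: R$428.61 + R$248.64 + R$402.56 + R$188.85 = R$1,268.66

R$1,268.66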